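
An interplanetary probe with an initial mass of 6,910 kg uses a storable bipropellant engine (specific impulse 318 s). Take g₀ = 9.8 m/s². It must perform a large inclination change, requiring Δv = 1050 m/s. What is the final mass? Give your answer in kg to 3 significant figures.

v_e = Isp · g₀ = 318 × 9.8 = 3116.4 m/s.
Rocket equation: m₀/m_f = exp(Δv / v_e) = exp(1050 / 3116.4) = exp(0.3369) = 1.4006.
m_f = m₀ / 1.4006 = 6,910 / 1.4006 = 4,933.6 kg.

final mass ≈ 4930 kg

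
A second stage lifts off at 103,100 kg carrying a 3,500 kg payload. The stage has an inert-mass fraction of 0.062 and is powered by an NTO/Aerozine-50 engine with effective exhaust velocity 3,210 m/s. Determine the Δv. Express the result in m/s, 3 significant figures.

Stage wet mass = m₀ − payload = 103,100 − 3,500 = 99,600 kg.
Stage dry mass = ε × stage wet mass = 0.062 × 99,600 = 6,175.2 kg.
Burnout mass m_f = stage dry + payload = 6,175.2 + 3,500 = 9,675.2 kg.
Δv = v_e · ln(103,100/9,675.2) = 3210.0 × ln(10.66) = 3210.0 × 2.3661 ≈ 7595 m/s.

Δv ≈ 7600 m/s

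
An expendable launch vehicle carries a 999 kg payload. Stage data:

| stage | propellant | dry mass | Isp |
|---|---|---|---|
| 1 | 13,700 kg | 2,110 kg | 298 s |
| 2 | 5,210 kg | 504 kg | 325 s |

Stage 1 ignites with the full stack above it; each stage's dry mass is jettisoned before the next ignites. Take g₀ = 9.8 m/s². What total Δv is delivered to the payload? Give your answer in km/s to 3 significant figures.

Ignition mass of stage 1 = 13,700+2,110 + 5,210+504 + 999 = 22,523 kg.
Stage 1: m₀ = 22,523 kg, m_f = 22,523 − 13,700 = 8,823 kg; Δv = 298×9.8×ln(2.553) = 2920.4×0.9372 ≈ 2737 m/s.
Stage 2: m₀ = 6,713 kg, m_f = 6,713 − 5,210 = 1,503 kg; Δv = 325×9.8×ln(4.466) = 3185.0×1.4966 ≈ 4767 m/s.
Total Δv = 2737 + 4767 = 7504 m/s.

Δv ≈ 7.50 km/s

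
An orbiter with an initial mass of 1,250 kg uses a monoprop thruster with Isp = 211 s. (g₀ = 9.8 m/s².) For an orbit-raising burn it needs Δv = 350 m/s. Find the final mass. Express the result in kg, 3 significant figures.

final mass ≈ 1060 kg

v_e = Isp · g₀ = 211 × 9.8 = 2067.8 m/s.
m₀/m_f = exp(Δv / v_e) = exp(350 / 2067.8) = exp(0.1693) = 1.1844.
m_f = m₀ / 1.1844 = 1,250 / 1.1844 = 1,055.39 kg.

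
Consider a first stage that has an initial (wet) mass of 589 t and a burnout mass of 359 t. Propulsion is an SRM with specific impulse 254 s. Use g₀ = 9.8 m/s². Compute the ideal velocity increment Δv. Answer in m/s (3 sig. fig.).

Δv ≈ 1230 m/s

v_e = Isp · g₀ = 254 × 9.8 = 2489.2 m/s.
Δv = v_e · ln(m₀/m_f) = 2489.2 × ln(1.641) = 2489.2 × 0.4951 ≈ 1232.4 m/s.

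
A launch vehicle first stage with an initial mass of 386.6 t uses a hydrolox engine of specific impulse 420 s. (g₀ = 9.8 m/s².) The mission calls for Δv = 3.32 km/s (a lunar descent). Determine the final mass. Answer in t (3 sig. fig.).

v_e = Isp · g₀ = 420 × 9.8 = 4116.0 m/s.
By the Tsiolkovsky rocket equation, m₀/m_f = exp(Δv / v_e) = exp(3320 / 4116.0) = exp(0.8066) = 2.2403.
m_f = m₀ / 2.2403 = 386.6 / 2.2403 = 172.566 t.

final mass ≈ 173 t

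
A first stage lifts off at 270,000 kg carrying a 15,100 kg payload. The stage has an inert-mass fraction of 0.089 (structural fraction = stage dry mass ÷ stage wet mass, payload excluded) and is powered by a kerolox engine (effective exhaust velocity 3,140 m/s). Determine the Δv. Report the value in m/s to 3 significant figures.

Stage wet mass = m₀ − payload = 270,000 − 15,100 = 254,900 kg.
Stage dry mass = ε × stage wet mass = 0.089 × 254,900 = 22,686.1 kg.
Burnout mass m_f = stage dry + payload = 22,686.1 + 15,100 = 37,786.1 kg.
By the Tsiolkovsky rocket equation, Δv = v_e · ln(270,000/37,786.1) = 3140.0 × ln(7.145) = 3140.0 × 1.9665 ≈ 6175 m/s.

Δv ≈ 6170 m/s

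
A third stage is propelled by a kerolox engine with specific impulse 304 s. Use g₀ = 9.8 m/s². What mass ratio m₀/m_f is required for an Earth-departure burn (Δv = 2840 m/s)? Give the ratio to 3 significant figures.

v_e = Isp · g₀ = 304 × 9.8 = 2979.2 m/s.
From the ideal rocket equation, m₀/m_f = exp(Δv / v_e) = exp(2840 / 2979.2) = exp(0.9533) = 2.5942.

mass ratio ≈ 2.59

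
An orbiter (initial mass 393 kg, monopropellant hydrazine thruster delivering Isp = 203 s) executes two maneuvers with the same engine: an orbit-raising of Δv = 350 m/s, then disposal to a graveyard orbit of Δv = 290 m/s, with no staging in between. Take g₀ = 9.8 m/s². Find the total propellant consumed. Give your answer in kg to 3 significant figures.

total propellant consumed ≈ 108 kg

v_e = Isp · g₀ = 203 × 9.8 = 1989.4 m/s.
After the first burn: m = 393 × exp(−350/1989.4) = 393 × 0.83867 = 329.597 kg.
After the second burn: m = 329.597 × exp(−290/1989.4) = 329.597 × 0.86435 = 284.887 kg.
Total propellant = m₀ − m_final = 393 − 284.887 = 108.113 kg.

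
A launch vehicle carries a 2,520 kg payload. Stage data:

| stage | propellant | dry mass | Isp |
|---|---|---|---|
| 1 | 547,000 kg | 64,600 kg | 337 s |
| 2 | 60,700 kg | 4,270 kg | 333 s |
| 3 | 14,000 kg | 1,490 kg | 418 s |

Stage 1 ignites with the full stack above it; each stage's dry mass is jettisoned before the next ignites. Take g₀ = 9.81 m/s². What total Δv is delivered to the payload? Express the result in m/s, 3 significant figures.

Δv ≈ 15600 m/s

Ignition mass of stage 1 = 547,000+64,600 + 60,700+4,270 + 14,000+1,490 + 2,520 = 694,580 kg.
Stage 1: m₀ = 694,580 kg, m_f = 694,580 − 547,000 = 147,580 kg; Δv = 337×9.81×ln(4.706) = 3306.0×1.5489 ≈ 5121 m/s.
Stage 2: m₀ = 82,980 kg, m_f = 82,980 − 60,700 = 22,280 kg; Δv = 333×9.81×ln(3.724) = 3266.7×1.3149 ≈ 4295 m/s.
Stage 3: m₀ = 18,010 kg, m_f = 18,010 − 14,000 = 4,010 kg; Δv = 418×9.81×ln(4.491) = 4100.6×1.5021 ≈ 6160 m/s.
Total Δv = 5121 + 4295 + 6160 = 15576 m/s.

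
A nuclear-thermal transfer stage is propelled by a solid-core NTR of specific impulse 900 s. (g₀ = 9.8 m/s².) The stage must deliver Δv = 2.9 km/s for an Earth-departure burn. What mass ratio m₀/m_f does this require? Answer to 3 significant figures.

mass ratio ≈ 1.39

v_e = Isp · g₀ = 900 × 9.8 = 8820.0 m/s.
From the ideal rocket equation, m₀/m_f = exp(Δv / v_e) = exp(2900 / 8820.0) = exp(0.3288) = 1.3893.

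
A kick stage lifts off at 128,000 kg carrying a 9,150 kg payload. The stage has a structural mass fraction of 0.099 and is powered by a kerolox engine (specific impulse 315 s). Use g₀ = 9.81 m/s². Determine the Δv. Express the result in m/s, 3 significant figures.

Δv ≈ 5600 m/s

Stage wet mass = m₀ − payload = 128,000 − 9,150 = 118,850 kg.
Stage dry mass = ε × stage wet mass = 0.099 × 118,850 = 11,766.2 kg.
Burnout mass m_f = stage dry + payload = 11,766.2 + 9,150 = 20,916.2 kg.
v_e = Isp · g₀ = 315 × 9.81 = 3090.2 m/s.
Using Δv = v_e ln(m₀/m_f): Δv = v_e · ln(128,000/20,916.2) = 3090.2 × ln(6.12) = 3090.2 × 1.8115 ≈ 5598 m/s.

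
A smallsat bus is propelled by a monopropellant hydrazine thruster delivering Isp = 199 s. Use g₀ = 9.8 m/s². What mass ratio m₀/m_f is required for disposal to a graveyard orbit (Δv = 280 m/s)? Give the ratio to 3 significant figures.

v_e = Isp · g₀ = 199 × 9.8 = 1950.2 m/s.
Using Δv = v_e ln(m₀/m_f): m₀/m_f = exp(Δv / v_e) = exp(280 / 1950.2) = exp(0.1436) = 1.1544.

mass ratio ≈ 1.15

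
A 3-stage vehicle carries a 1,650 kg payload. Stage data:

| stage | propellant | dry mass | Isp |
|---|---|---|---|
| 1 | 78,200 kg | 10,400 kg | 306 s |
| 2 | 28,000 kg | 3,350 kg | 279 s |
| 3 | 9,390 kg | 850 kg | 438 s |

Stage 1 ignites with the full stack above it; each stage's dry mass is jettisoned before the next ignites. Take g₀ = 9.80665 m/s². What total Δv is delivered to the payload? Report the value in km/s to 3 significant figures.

Δv ≈ 12.3 km/s

Ignition mass of stage 1 = 78,200+10,400 + 28,000+3,350 + 9,390+850 + 1,650 = 131,840 kg.
Stage 1: m₀ = 131,840 kg, m_f = 131,840 − 78,200 = 53,640 kg; Δv = 306×9.80665×ln(2.458) = 3000.8×0.8993 ≈ 2699 m/s.
Stage 2: m₀ = 43,240 kg, m_f = 43,240 − 28,000 = 15,240 kg; Δv = 279×9.80665×ln(2.837) = 2736.1×1.0428 ≈ 2853 m/s.
Stage 3: m₀ = 11,890 kg, m_f = 11,890 − 9,390 = 2,500 kg; Δv = 438×9.80665×ln(4.756) = 4295.3×1.5594 ≈ 6698 m/s.
Total Δv = 2699 + 2853 + 6698 = 12250 m/s.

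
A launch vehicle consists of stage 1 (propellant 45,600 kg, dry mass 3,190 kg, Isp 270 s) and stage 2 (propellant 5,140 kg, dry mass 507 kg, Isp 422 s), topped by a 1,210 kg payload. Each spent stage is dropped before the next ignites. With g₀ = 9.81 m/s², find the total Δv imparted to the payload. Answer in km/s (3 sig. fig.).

Ignition mass of stage 1 = 45,600+3,190 + 5,140+507 + 1,210 = 55,647 kg.
Stage 1: m₀ = 55,647 kg, m_f = 55,647 − 45,600 = 10,047 kg; Δv = 270×9.81×ln(5.539) = 2648.7×1.7118 ≈ 4534 m/s.
Stage 2: m₀ = 6,857 kg, m_f = 6,857 − 5,140 = 1,717 kg; Δv = 422×9.81×ln(3.994) = 4139.8×1.3847 ≈ 5732 m/s.
Total Δv = 4534 + 5732 = 10266 m/s.

Δv ≈ 10.3 km/s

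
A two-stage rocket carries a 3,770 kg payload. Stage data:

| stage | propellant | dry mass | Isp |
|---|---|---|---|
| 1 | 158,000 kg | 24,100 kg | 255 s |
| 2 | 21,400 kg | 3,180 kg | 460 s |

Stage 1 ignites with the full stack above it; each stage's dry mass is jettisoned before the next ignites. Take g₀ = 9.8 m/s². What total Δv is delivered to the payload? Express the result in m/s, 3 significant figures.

Ignition mass of stage 1 = 158,000+24,100 + 21,400+3,180 + 3,770 = 210,450 kg.
Stage 1: m₀ = 210,450 kg, m_f = 210,450 − 158,000 = 52,450 kg; Δv = 255×9.8×ln(4.012) = 2499.0×1.3894 ≈ 3472 m/s.
Stage 2: m₀ = 28,350 kg, m_f = 28,350 − 21,400 = 6,950 kg; Δv = 460×9.8×ln(4.079) = 4508.0×1.4059 ≈ 6338 m/s.
Total Δv = 3472 + 6338 = 9810 m/s.

Δv ≈ 9810 m/s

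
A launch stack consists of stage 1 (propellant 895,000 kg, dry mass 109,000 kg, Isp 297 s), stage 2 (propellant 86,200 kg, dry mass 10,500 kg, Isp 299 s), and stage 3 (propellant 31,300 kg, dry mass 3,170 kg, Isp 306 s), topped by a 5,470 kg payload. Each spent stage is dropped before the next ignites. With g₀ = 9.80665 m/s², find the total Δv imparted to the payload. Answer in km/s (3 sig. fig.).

Ignition mass of stage 1 = 895,000+109,000 + 86,200+10,500 + 31,300+3,170 + 5,470 = 1,140,640 kg.
Stage 1: m₀ = 1,140,640 kg, m_f = 1,140,640 − 895,000 = 245,640 kg; Δv = 297×9.80665×ln(4.644) = 2912.6×1.5355 ≈ 4472 m/s.
Stage 2: m₀ = 136,640 kg, m_f = 136,640 − 86,200 = 50,440 kg; Δv = 299×9.80665×ln(2.709) = 2932.2×0.9966 ≈ 2922 m/s.
Stage 3: m₀ = 39,940 kg, m_f = 39,940 − 31,300 = 8,640 kg; Δv = 306×9.80665×ln(4.623) = 3000.8×1.5310 ≈ 4594 m/s.
Total Δv = 4472 + 2922 + 4594 = 11988 m/s.

Δv ≈ 12.0 km/s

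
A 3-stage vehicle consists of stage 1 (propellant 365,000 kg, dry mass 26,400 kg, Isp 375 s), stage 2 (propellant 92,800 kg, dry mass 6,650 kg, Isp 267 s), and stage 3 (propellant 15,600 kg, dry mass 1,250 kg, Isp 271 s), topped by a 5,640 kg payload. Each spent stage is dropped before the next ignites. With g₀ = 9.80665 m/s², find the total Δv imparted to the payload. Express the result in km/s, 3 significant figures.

Ignition mass of stage 1 = 365,000+26,400 + 92,800+6,650 + 15,600+1,250 + 5,640 = 513,340 kg.
Stage 1: m₀ = 513,340 kg, m_f = 513,340 − 365,000 = 148,340 kg; Δv = 375×9.80665×ln(3.461) = 3677.5×1.2414 ≈ 4565 m/s.
Stage 2: m₀ = 121,940 kg, m_f = 121,940 − 92,800 = 29,140 kg; Δv = 267×9.80665×ln(4.185) = 2618.4×1.4314 ≈ 3748 m/s.
Stage 3: m₀ = 22,490 kg, m_f = 22,490 − 15,600 = 6,890 kg; Δv = 271×9.80665×ln(3.264) = 2657.6×1.1830 ≈ 3144 m/s.
Total Δv = 4565 + 3748 + 3144 = 11457 m/s.

Δv ≈ 11.5 km/s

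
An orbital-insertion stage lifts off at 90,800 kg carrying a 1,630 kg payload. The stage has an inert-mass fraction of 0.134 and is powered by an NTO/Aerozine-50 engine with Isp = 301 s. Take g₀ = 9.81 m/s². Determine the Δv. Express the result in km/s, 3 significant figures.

Δv ≈ 5.61 km/s

Stage wet mass = m₀ − payload = 90,800 − 1,630 = 89,170 kg.
Stage dry mass = ε × stage wet mass = 0.134 × 89,170 = 11,948.8 kg.
Burnout mass m_f = stage dry + payload = 11,948.8 + 1,630 = 13,578.8 kg.
v_e = Isp · g₀ = 301 × 9.81 = 2952.8 m/s.
Rocket equation: Δv = v_e · ln(90,800/13,578.8) = 2952.8 × ln(6.687) = 2952.8 × 1.9001 ≈ 5611 m/s.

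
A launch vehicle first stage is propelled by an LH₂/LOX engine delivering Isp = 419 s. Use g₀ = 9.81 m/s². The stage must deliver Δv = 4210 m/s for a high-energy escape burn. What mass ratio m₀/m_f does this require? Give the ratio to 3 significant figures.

v_e = Isp · g₀ = 419 × 9.81 = 4110.4 m/s.
Rocket equation: m₀/m_f = exp(Δv / v_e) = exp(4210 / 4110.4) = exp(1.0242) = 2.7850.

mass ratio ≈ 2.78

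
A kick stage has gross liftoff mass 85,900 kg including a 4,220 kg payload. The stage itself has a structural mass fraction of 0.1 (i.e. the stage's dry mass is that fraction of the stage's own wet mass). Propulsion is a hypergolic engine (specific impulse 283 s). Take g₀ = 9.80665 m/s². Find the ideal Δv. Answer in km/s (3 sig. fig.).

Δv ≈ 5.37 km/s

Stage wet mass = m₀ − payload = 85,900 − 4,220 = 81,680 kg.
Stage dry mass = ε × stage wet mass = 0.1 × 81,680 = 8,168 kg.
Burnout mass m_f = stage dry + payload = 8,168 + 4,220 = 12,388 kg.
v_e = Isp · g₀ = 283 × 9.80665 = 2775.3 m/s.
By the Tsiolkovsky rocket equation, Δv = v_e · ln(85,900/12,388) = 2775.3 × ln(6.934) = 2775.3 × 1.9365 ≈ 5374 m/s.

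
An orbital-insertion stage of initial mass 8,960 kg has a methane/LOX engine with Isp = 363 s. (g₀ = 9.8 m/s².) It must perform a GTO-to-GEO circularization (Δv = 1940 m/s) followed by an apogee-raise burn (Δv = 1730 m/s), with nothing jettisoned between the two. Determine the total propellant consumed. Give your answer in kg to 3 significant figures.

v_e = Isp · g₀ = 363 × 9.8 = 3557.4 m/s.
After the first burn: m = 8960 × exp(−1940/3557.4) = 8960 × 0.57964 = 5,193.57 kg.
After the second burn: m = 5,193.57 × exp(−1730/3557.4) = 5,193.57 × 0.61489 = 3,193.47 kg.
Total propellant = m₀ − m_final = 8960 − 3,193.47 = 5,766.53 kg.

total propellant consumed ≈ 5770 kg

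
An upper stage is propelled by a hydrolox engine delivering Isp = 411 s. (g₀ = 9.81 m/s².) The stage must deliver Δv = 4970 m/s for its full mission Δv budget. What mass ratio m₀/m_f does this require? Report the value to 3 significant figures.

mass ratio ≈ 3.43

v_e = Isp · g₀ = 411 × 9.81 = 4031.9 m/s.
From the ideal rocket equation, m₀/m_f = exp(Δv / v_e) = exp(4970 / 4031.9) = exp(1.2327) = 3.4304.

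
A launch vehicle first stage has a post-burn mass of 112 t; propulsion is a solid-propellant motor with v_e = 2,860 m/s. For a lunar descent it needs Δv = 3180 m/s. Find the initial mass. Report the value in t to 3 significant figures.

initial mass ≈ 340 t

By the Tsiolkovsky rocket equation, m₀/m_f = exp(Δv / v_e) = exp(3180 / 2860.0) = exp(1.1119) = 3.0401.
m₀ = m_f × 3.0401 = 112 × 3.0401 = 340.491 t.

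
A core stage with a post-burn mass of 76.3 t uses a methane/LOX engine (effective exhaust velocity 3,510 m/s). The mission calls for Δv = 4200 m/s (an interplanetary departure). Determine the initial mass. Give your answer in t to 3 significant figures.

m₀/m_f = exp(Δv / v_e) = exp(4200 / 3510.0) = exp(1.1966) = 3.3088.
m₀ = m_f × 3.3088 = 76.3 × 3.3088 = 252.461 t.

initial mass ≈ 252 t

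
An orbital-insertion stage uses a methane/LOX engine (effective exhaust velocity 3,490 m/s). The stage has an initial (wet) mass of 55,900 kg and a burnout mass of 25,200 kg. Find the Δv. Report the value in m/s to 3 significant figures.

Δv = v_e · ln(m₀/m_f) = 3490.0 × ln(2.218) = 3490.0 × 0.7967 ≈ 2780.6 m/s.

Δv ≈ 2780 m/s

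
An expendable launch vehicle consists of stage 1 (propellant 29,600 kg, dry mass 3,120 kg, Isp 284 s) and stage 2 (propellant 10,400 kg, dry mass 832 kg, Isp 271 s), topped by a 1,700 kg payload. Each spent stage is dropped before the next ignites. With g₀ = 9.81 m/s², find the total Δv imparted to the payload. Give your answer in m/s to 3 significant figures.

Ignition mass of stage 1 = 29,600+3,120 + 10,400+832 + 1,700 = 45,652 kg.
Stage 1: m₀ = 45,652 kg, m_f = 45,652 − 29,600 = 16,052 kg; Δv = 284×9.81×ln(2.844) = 2786.0×1.0452 ≈ 2912 m/s.
Stage 2: m₀ = 12,932 kg, m_f = 12,932 − 10,400 = 2,532 kg; Δv = 271×9.81×ln(5.107) = 2658.5×1.6307 ≈ 4335 m/s.
Total Δv = 2912 + 4335 = 7247 m/s.

Δv ≈ 7250 m/s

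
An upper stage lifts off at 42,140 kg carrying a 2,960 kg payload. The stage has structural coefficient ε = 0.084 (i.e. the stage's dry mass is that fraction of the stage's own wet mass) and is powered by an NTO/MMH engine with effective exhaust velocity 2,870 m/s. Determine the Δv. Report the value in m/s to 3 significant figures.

Δv ≈ 5480 m/s

Stage wet mass = m₀ − payload = 42,140 − 2,960 = 39,180 kg.
Stage dry mass = ε × stage wet mass = 0.084 × 39,180 = 3,291.12 kg.
Burnout mass m_f = stage dry + payload = 3,291.12 + 2,960 = 6,251.12 kg.
From the ideal rocket equation, Δv = v_e · ln(42,140/6,251.12) = 2870.0 × ln(6.741) = 2870.0 × 1.9082 ≈ 5477 m/s.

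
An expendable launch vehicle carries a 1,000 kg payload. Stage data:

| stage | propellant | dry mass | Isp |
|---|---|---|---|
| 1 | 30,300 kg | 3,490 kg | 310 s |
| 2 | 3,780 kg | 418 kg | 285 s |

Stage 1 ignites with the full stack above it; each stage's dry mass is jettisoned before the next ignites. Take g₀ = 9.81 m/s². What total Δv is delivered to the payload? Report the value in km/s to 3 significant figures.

Ignition mass of stage 1 = 30,300+3,490 + 3,780+418 + 1,000 = 38,988 kg.
Stage 1: m₀ = 38,988 kg, m_f = 38,988 − 30,300 = 8,688 kg; Δv = 310×9.81×ln(4.488) = 3041.1×1.5013 ≈ 4566 m/s.
Stage 2: m₀ = 5,198 kg, m_f = 5,198 − 3,780 = 1,418 kg; Δv = 285×9.81×ln(3.666) = 2795.9×1.2990 ≈ 3632 m/s.
Total Δv = 4566 + 3632 = 8198 m/s.

Δv ≈ 8.20 km/s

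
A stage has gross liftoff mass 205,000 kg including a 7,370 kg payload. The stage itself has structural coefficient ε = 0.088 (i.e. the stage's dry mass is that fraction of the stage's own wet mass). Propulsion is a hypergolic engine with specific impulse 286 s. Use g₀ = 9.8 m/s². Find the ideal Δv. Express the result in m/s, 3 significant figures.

Δv ≈ 5920 m/s

Stage wet mass = m₀ − payload = 205,000 − 7,370 = 197,630 kg.
Stage dry mass = ε × stage wet mass = 0.088 × 197,630 = 17,391.4 kg.
Burnout mass m_f = stage dry + payload = 17,391.4 + 7,370 = 24,761.4 kg.
v_e = Isp · g₀ = 286 × 9.8 = 2802.8 m/s.
Δv = v_e · ln(205,000/24,761.4) = 2802.8 × ln(8.279) = 2802.8 × 2.1137 ≈ 5924 m/s.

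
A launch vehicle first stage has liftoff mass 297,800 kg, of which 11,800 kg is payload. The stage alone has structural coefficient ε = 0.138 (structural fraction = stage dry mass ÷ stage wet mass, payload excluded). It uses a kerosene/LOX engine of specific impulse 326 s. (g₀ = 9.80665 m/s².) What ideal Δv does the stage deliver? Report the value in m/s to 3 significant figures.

Δv ≈ 5620 m/s

Stage wet mass = m₀ − payload = 297,800 − 11,800 = 286,000 kg.
Stage dry mass = ε × stage wet mass = 0.138 × 286,000 = 39,468 kg.
Burnout mass m_f = stage dry + payload = 39,468 + 11,800 = 51,268 kg.
v_e = Isp · g₀ = 326 × 9.80665 = 3197.0 m/s.
Δv = v_e · ln(297,800/51,268) = 3197.0 × ln(5.809) = 3197.0 × 1.7594 ≈ 5625 m/s.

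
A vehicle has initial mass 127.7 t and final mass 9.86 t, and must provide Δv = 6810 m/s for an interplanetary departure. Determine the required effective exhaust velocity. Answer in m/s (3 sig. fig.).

ln(m₀/m_f) = ln(127700/9860) = ln(12.95) = 2.5612.
Rocket equation: v_e = Δv / ln(m₀/m_f) = 6810 / 2.5612 = 2658.9 m/s.

v_e ≈ 2660 m/s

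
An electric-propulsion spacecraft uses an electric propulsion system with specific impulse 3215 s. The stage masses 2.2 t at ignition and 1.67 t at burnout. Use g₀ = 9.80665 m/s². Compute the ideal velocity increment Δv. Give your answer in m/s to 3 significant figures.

Δv ≈ 8690 m/s

v_e = Isp · g₀ = 3215 × 9.80665 = 31528.4 m/s.
Rocket equation: Δv = v_e · ln(m₀/m_f) = 31528.4 × ln(1.317) = 31528.4 × 0.2756 ≈ 8690.3 m/s.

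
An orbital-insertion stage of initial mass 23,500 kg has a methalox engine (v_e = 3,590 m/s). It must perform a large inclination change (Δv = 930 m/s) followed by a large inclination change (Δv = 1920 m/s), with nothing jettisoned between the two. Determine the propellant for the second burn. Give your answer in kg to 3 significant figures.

propellant for the second burn ≈ 7510 kg

After the first burn: m = 23500 × exp(−930/3590.0) = 23500 × 0.77178 = 18,136.8 kg.
After the second burn: m = 18,136.8 × exp(−1920/3590.0) = 18,136.8 × 0.58578 = 10,624.2 kg.
Second-burn propellant = 18,136.8 − 10,624.2 = 7,512.6 kg.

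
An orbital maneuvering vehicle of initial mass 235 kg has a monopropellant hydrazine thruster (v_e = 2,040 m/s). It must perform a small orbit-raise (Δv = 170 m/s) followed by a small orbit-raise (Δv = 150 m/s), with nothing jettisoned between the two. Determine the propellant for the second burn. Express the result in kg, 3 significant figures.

propellant for the second burn ≈ 15.3 kg

After the first burn: m = 235 × exp(−170/2040.0) = 235 × 0.92004 = 216.209 kg.
After the second burn: m = 216.209 × exp(−150/2040.0) = 216.209 × 0.92911 = 200.882 kg.
Second-burn propellant = 216.209 − 200.882 = 15.327 kg.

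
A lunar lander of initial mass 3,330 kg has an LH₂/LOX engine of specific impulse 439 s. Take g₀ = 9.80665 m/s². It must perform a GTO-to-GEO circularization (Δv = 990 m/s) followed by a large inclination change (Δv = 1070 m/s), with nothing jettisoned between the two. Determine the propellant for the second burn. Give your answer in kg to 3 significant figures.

propellant for the second burn ≈ 582 kg

v_e = Isp · g₀ = 439 × 9.80665 = 4305.1 m/s.
After the first burn: m = 3330 × exp(−990/4305.1) = 3330 × 0.79457 = 2,645.92 kg.
After the second burn: m = 2,645.92 × exp(−1070/4305.1) = 2,645.92 × 0.77994 = 2,063.66 kg.
Second-burn propellant = 2,645.92 − 2,063.66 = 582.26 kg.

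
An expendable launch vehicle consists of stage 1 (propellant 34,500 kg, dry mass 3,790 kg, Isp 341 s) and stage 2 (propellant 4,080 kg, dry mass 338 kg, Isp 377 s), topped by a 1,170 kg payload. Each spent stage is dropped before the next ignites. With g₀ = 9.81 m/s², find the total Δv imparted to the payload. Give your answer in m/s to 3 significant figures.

Δv ≈ 10000 m/s

Ignition mass of stage 1 = 34,500+3,790 + 4,080+338 + 1,170 = 43,878 kg.
Stage 1: m₀ = 43,878 kg, m_f = 43,878 − 34,500 = 9,378 kg; Δv = 341×9.81×ln(4.679) = 3345.2×1.5430 ≈ 5162 m/s.
Stage 2: m₀ = 5,588 kg, m_f = 5,588 − 4,080 = 1,508 kg; Δv = 377×9.81×ln(3.706) = 3698.4×1.3098 ≈ 4844 m/s.
Total Δv = 5162 + 4844 = 10006 m/s.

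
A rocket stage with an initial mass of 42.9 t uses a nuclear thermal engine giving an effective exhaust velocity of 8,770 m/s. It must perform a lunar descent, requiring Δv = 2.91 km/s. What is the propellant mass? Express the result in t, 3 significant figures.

m₀/m_f = exp(Δv / v_e) = exp(2910 / 8770.0) = exp(0.3318) = 1.3935.
m_f = 42.9 / 1.3935 = 30.7858 t, so propellant = m₀ − m_f = 42.9 − 30.7858 = 12.1142 t.

propellant mass ≈ 12.1 t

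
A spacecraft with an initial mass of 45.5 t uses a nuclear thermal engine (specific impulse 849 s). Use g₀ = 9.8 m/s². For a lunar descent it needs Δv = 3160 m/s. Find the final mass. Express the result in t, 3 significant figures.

v_e = Isp · g₀ = 849 × 9.8 = 8320.2 m/s.
By the Tsiolkovsky rocket equation, m₀/m_f = exp(Δv / v_e) = exp(3160 / 8320.2) = exp(0.3798) = 1.4620.
m_f = m₀ / 1.4620 = 45.5 / 1.4620 = 31.1218 t.

final mass ≈ 31.1 t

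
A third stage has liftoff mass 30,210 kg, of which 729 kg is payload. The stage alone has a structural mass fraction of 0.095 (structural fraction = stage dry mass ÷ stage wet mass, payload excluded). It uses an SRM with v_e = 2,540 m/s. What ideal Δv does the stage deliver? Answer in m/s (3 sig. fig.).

Δv ≈ 5450 m/s

Stage wet mass = m₀ − payload = 30,210 − 729 = 29,481 kg.
Stage dry mass = ε × stage wet mass = 0.095 × 29,481 = 2,800.7 kg.
Burnout mass m_f = stage dry + payload = 2,800.7 + 729 = 3,529.7 kg.
By the Tsiolkovsky rocket equation, Δv = v_e · ln(30,210/3,529.7) = 2540.0 × ln(8.559) = 2540.0 × 2.1470 ≈ 5453 m/s.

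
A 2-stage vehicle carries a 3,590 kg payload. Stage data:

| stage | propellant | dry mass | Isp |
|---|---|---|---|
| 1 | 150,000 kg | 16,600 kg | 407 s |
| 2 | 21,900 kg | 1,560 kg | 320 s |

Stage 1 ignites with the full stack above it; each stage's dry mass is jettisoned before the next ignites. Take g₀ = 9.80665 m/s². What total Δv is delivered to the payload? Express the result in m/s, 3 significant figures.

Δv ≈ 11200 m/s

Ignition mass of stage 1 = 150,000+16,600 + 21,900+1,560 + 3,590 = 193,650 kg.
Stage 1: m₀ = 193,650 kg, m_f = 193,650 − 150,000 = 43,650 kg; Δv = 407×9.80665×ln(4.436) = 3991.3×1.4898 ≈ 5946 m/s.
Stage 2: m₀ = 27,050 kg, m_f = 27,050 − 21,900 = 5,150 kg; Δv = 320×9.80665×ln(5.252) = 3138.1×1.6587 ≈ 5205 m/s.
Total Δv = 5946 + 5205 = 11151 m/s.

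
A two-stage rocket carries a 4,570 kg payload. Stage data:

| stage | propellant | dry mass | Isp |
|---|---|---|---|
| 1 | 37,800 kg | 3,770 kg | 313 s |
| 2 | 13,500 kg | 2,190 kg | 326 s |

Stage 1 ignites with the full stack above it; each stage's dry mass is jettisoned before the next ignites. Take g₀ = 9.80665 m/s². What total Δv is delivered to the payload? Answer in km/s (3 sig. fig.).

Ignition mass of stage 1 = 37,800+3,770 + 13,500+2,190 + 4,570 = 61,830 kg.
Stage 1: m₀ = 61,830 kg, m_f = 61,830 − 37,800 = 24,030 kg; Δv = 313×9.80665×ln(2.573) = 3069.5×0.9451 ≈ 2901 m/s.
Stage 2: m₀ = 20,260 kg, m_f = 20,260 − 13,500 = 6,760 kg; Δv = 326×9.80665×ln(2.997) = 3197.0×1.0976 ≈ 3509 m/s.
Total Δv = 2901 + 3509 = 6410 m/s.

Δv ≈ 6.41 km/s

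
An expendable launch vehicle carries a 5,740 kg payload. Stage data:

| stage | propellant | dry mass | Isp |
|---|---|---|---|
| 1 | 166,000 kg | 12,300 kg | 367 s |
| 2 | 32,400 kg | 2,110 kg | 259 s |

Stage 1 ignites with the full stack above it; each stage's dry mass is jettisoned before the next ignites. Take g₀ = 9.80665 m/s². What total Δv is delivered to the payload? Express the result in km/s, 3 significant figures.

Ignition mass of stage 1 = 166,000+12,300 + 32,400+2,110 + 5,740 = 218,550 kg.
Stage 1: m₀ = 218,550 kg, m_f = 218,550 − 166,000 = 52,550 kg; Δv = 367×9.80665×ln(4.159) = 3599.0×1.4252 ≈ 5130 m/s.
Stage 2: m₀ = 40,250 kg, m_f = 40,250 − 32,400 = 7,850 kg; Δv = 259×9.80665×ln(5.127) = 2539.9×1.6346 ≈ 4152 m/s.
Total Δv = 5130 + 4152 = 9282 m/s.

Δv ≈ 9.28 km/s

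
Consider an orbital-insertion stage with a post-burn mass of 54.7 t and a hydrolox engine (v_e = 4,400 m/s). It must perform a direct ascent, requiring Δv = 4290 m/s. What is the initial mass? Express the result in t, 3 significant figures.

initial mass ≈ 145 t

m₀/m_f = exp(Δv / v_e) = exp(4290 / 4400.0) = exp(0.9750) = 2.6512.
m₀ = m_f × 2.6512 = 54.7 × 2.6512 = 145.021 t.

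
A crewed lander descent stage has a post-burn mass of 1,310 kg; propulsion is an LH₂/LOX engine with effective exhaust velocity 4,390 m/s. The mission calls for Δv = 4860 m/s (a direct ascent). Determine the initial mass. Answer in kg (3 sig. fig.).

From the ideal rocket equation, m₀/m_f = exp(Δv / v_e) = exp(4860 / 4390.0) = exp(1.1071) = 3.0255.
m₀ = m_f × 3.0255 = 1,310 × 3.0255 = 3,963.41 kg.

initial mass ≈ 3960 kg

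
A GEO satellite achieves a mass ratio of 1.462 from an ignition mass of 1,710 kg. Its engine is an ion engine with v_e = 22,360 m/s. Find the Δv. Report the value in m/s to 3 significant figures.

Δv = v_e · ln(1.462) = 22360.0 × 0.3798 ≈ 8492.4 m/s.

Δv ≈ 8490 m/s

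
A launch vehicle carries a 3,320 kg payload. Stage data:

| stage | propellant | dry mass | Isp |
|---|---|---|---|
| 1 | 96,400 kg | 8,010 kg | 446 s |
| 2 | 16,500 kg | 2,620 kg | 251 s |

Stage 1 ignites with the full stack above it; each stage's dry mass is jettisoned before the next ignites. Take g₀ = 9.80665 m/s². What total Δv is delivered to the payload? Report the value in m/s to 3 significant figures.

Δv ≈ 9510 m/s

Ignition mass of stage 1 = 96,400+8,010 + 16,500+2,620 + 3,320 = 126,850 kg.
Stage 1: m₀ = 126,850 kg, m_f = 126,850 − 96,400 = 30,450 kg; Δv = 446×9.80665×ln(4.166) = 4373.8×1.4269 ≈ 6241 m/s.
Stage 2: m₀ = 22,440 kg, m_f = 22,440 − 16,500 = 5,940 kg; Δv = 251×9.80665×ln(3.778) = 2461.5×1.3291 ≈ 3272 m/s.
Total Δv = 6241 + 3272 = 9513 m/s.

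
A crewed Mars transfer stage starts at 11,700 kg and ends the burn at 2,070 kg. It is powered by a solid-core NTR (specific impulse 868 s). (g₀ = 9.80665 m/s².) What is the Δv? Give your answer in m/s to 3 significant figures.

v_e = Isp · g₀ = 868 × 9.80665 = 8512.2 m/s.
Δv = v_e · ln(m₀/m_f) = 8512.2 × ln(5.652) = 8512.2 × 1.7320 ≈ 14743.4 m/s.

Δv ≈ 14700 m/s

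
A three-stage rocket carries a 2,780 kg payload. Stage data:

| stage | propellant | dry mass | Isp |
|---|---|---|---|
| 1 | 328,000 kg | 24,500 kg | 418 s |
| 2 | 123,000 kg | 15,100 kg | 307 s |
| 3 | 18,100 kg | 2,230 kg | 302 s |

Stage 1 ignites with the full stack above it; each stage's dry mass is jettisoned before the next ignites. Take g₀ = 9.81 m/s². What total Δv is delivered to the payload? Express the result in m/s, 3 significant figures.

Δv ≈ 13000 m/s

Ignition mass of stage 1 = 328,000+24,500 + 123,000+15,100 + 18,100+2,230 + 2,780 = 513,710 kg.
Stage 1: m₀ = 513,710 kg, m_f = 513,710 − 328,000 = 185,710 kg; Δv = 418×9.81×ln(2.766) = 4100.6×1.0175 ≈ 4172 m/s.
Stage 2: m₀ = 161,210 kg, m_f = 161,210 − 123,000 = 38,210 kg; Δv = 307×9.81×ln(4.219) = 3011.7×1.4396 ≈ 4336 m/s.
Stage 3: m₀ = 23,110 kg, m_f = 23,110 − 18,100 = 5,010 kg; Δv = 302×9.81×ln(4.613) = 2962.6×1.5288 ≈ 4529 m/s.
Total Δv = 4172 + 4336 + 4529 = 13037 m/s.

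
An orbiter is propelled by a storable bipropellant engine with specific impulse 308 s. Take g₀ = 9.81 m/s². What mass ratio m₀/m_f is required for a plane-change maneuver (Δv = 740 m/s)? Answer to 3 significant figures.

v_e = Isp · g₀ = 308 × 9.81 = 3021.5 m/s.
m₀/m_f = exp(Δv / v_e) = exp(740 / 3021.5) = exp(0.2449) = 1.2775.

mass ratio ≈ 1.28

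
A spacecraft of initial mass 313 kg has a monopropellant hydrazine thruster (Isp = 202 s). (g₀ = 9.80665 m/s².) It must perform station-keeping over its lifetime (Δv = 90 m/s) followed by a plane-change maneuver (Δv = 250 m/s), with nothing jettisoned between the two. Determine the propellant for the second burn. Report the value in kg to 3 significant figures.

propellant for the second burn ≈ 35.5 kg

v_e = Isp · g₀ = 202 × 9.80665 = 1980.9 m/s.
After the first burn: m = 313 × exp(−90/1980.9) = 313 × 0.95558 = 299.097 kg.
After the second burn: m = 299.097 × exp(−250/1980.9) = 299.097 × 0.88144 = 263.636 kg.
Second-burn propellant = 299.097 − 263.636 = 35.461 kg.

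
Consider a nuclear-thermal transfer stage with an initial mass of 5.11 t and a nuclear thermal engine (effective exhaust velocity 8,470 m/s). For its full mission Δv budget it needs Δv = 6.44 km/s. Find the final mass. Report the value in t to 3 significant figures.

final mass ≈ 2.39 t

Rocket equation: m₀/m_f = exp(Δv / v_e) = exp(6440 / 8470.0) = exp(0.7603) = 2.1390.
m_f = m₀ / 2.1390 = 5.11 / 2.1390 = 2.38897 t.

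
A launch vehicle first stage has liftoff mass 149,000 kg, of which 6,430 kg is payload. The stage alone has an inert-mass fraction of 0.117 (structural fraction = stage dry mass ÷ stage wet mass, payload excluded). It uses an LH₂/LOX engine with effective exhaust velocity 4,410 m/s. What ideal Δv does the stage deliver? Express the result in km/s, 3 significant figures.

Δv ≈ 8.22 km/s

Stage wet mass = m₀ − payload = 149,000 − 6,430 = 142,570 kg.
Stage dry mass = ε × stage wet mass = 0.117 × 142,570 = 16,680.7 kg.
Burnout mass m_f = stage dry + payload = 16,680.7 + 6,430 = 23,110.7 kg.
Using Δv = v_e ln(m₀/m_f): Δv = v_e · ln(149,000/23,110.7) = 4410.0 × ln(6.447) = 4410.0 × 1.8637 ≈ 8219 m/s.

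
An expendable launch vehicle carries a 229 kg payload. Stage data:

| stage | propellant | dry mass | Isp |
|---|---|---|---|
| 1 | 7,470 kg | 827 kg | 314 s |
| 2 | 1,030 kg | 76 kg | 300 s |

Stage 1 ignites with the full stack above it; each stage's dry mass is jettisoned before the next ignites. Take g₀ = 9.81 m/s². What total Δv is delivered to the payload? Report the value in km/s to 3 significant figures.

Δv ≈ 8.95 km/s

Ignition mass of stage 1 = 7,470+827 + 1,030+76 + 229 = 9,632 kg.
Stage 1: m₀ = 9,632 kg, m_f = 9,632 − 7,470 = 2,162 kg; Δv = 314×9.81×ln(4.455) = 3080.3×1.4941 ≈ 4602 m/s.
Stage 2: m₀ = 1,335 kg, m_f = 1,335 − 1,030 = 305 kg; Δv = 300×9.81×ln(4.377) = 2943.0×1.4764 ≈ 4345 m/s.
Total Δv = 4602 + 4345 = 8947 m/s.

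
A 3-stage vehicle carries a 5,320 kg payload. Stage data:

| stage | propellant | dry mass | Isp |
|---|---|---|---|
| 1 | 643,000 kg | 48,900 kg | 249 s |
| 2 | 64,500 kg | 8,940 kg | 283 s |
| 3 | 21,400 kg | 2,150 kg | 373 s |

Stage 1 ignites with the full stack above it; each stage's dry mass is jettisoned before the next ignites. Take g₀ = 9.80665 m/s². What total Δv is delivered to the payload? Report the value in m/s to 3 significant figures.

Δv ≈ 11800 m/s

Ignition mass of stage 1 = 643,000+48,900 + 64,500+8,940 + 21,400+2,150 + 5,320 = 794,210 kg.
Stage 1: m₀ = 794,210 kg, m_f = 794,210 − 643,000 = 151,210 kg; Δv = 249×9.80665×ln(5.252) = 2441.9×1.6587 ≈ 4050 m/s.
Stage 2: m₀ = 102,310 kg, m_f = 102,310 − 64,500 = 37,810 kg; Δv = 283×9.80665×ln(2.706) = 2775.3×0.9954 ≈ 2763 m/s.
Stage 3: m₀ = 28,870 kg, m_f = 28,870 − 21,400 = 7,470 kg; Δv = 373×9.80665×ln(3.865) = 3657.9×1.3519 ≈ 4945 m/s.
Total Δv = 4050 + 2763 + 4945 = 11758 m/s.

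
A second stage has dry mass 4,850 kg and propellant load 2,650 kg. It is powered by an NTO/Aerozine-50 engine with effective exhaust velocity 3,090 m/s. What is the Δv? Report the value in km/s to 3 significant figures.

m₀ = m_dry + m_prop = 4,850 + 2,650 = 7,500 kg.
Δv = v_e · ln(m₀/m_f) = 3090.0 × ln(1.546) = 3090.0 × 0.4359 ≈ 1347.0 m/s.

Δv ≈ 1.35 km/s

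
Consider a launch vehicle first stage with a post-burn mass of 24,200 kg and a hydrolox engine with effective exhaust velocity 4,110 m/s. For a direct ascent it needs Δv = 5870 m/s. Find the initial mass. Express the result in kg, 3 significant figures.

initial mass ≈ 101000 kg

From the ideal rocket equation, m₀/m_f = exp(Δv / v_e) = exp(5870 / 4110.0) = exp(1.4282) = 4.1713.
m₀ = m_f × 4.1713 = 24,200 × 4.1713 = 100,945 kg.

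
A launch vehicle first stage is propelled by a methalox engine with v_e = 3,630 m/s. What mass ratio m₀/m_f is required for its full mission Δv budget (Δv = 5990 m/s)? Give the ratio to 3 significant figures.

mass ratio ≈ 5.21

m₀/m_f = exp(Δv / v_e) = exp(5990 / 3630.0) = exp(1.6501) = 5.2077.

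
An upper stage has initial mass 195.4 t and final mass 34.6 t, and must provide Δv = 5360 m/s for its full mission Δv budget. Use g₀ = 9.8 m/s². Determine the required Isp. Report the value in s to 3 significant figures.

ln(m₀/m_f) = ln(195400/34600) = ln(5.647) = 1.7312.
v_e = Δv / ln(m₀/m_f) = 5360 / 1.7312 = 3096.1 m/s.
Isp = v_e / g₀ = 3096.1 / 9.8 = 315.9 s.

Isp ≈ 316 s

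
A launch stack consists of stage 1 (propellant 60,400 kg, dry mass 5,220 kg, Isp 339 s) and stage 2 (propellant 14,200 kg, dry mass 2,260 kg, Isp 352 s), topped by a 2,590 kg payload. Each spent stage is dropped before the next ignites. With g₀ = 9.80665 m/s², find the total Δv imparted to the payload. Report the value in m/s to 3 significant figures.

Ignition mass of stage 1 = 60,400+5,220 + 14,200+2,260 + 2,590 = 84,670 kg.
Stage 1: m₀ = 84,670 kg, m_f = 84,670 − 60,400 = 24,270 kg; Δv = 339×9.80665×ln(3.489) = 3324.5×1.2495 ≈ 4154 m/s.
Stage 2: m₀ = 19,050 kg, m_f = 19,050 − 14,200 = 4,850 kg; Δv = 352×9.80665×ln(3.928) = 3451.9×1.3681 ≈ 4723 m/s.
Total Δv = 4154 + 4723 = 8877 m/s.

Δv ≈ 8880 m/s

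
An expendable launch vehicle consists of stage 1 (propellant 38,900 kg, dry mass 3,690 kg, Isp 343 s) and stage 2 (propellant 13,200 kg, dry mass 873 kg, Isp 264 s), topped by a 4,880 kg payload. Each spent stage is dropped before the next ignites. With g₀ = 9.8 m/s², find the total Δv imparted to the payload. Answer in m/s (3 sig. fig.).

Δv ≈ 6450 m/s

Ignition mass of stage 1 = 38,900+3,690 + 13,200+873 + 4,880 = 61,543 kg.
Stage 1: m₀ = 61,543 kg, m_f = 61,543 − 38,900 = 22,643 kg; Δv = 343×9.8×ln(2.718) = 3361.4×0.9999 ≈ 3361 m/s.
Stage 2: m₀ = 18,953 kg, m_f = 18,953 − 13,200 = 5,753 kg; Δv = 264×9.8×ln(3.294) = 2587.2×1.1922 ≈ 3085 m/s.
Total Δv = 3361 + 3085 = 6446 m/s.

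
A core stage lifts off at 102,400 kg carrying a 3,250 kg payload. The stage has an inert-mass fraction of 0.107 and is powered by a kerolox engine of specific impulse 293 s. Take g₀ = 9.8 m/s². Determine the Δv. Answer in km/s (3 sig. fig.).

Stage wet mass = m₀ − payload = 102,400 − 3,250 = 99,150 kg.
Stage dry mass = ε × stage wet mass = 0.107 × 99,150 = 10,609.1 kg.
Burnout mass m_f = stage dry + payload = 10,609.1 + 3,250 = 13,859.1 kg.
v_e = Isp · g₀ = 293 × 9.8 = 2871.4 m/s.
From the ideal rocket equation, Δv = v_e · ln(102,400/13,859.1) = 2871.4 × ln(7.389) = 2871.4 × 1.9999 ≈ 5743 m/s.

Δv ≈ 5.74 km/s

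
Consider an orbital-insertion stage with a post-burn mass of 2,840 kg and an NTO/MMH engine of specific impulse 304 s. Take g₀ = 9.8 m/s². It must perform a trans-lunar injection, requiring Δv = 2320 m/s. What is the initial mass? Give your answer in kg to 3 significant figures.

initial mass ≈ 6190 kg

v_e = Isp · g₀ = 304 × 9.8 = 2979.2 m/s.
m₀/m_f = exp(Δv / v_e) = exp(2320 / 2979.2) = exp(0.7787) = 2.1787.
m₀ = m_f × 2.1787 = 2,840 × 2.1787 = 6,187.51 kg.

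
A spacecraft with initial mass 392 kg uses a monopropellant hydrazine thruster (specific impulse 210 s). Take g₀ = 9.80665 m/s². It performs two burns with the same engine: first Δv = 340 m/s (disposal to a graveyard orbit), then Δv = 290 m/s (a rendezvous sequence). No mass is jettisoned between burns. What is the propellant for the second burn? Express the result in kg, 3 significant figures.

propellant for the second burn ≈ 43.7 kg

v_e = Isp · g₀ = 210 × 9.80665 = 2059.4 m/s.
After the first burn: m = 392 × exp(−340/2059.4) = 392 × 0.84781 = 332.342 kg.
After the second burn: m = 332.342 × exp(−290/2059.4) = 332.342 × 0.86865 = 288.689 kg.
Second-burn propellant = 332.342 − 288.689 = 43.653 kg.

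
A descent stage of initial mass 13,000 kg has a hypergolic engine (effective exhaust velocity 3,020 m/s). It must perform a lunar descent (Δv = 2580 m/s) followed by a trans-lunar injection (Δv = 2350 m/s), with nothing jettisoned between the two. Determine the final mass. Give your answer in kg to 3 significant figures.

After the first burn: m = 13000 × exp(−2580/3020.0) = 13000 × 0.42558 = 5,532.54 kg.
After the second burn: m = 5,532.54 × exp(−2350/3020.0) = 5,532.54 × 0.45926 = 2,540.87 kg.

final mass ≈ 2540 kg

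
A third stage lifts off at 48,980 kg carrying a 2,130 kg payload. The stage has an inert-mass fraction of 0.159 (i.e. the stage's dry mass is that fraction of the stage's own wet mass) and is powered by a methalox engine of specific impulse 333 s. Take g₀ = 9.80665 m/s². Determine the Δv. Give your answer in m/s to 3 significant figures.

Stage wet mass = m₀ − payload = 48,980 − 2,130 = 46,850 kg.
Stage dry mass = ε × stage wet mass = 0.159 × 46,850 = 7,449.15 kg.
Burnout mass m_f = stage dry + payload = 7,449.15 + 2,130 = 9,579.15 kg.
v_e = Isp · g₀ = 333 × 9.80665 = 3265.6 m/s.
Δv = v_e · ln(48,980/9,579.15) = 3265.6 × ln(5.113) = 3265.6 × 1.6318 ≈ 5329 m/s.

Δv ≈ 5330 m/s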